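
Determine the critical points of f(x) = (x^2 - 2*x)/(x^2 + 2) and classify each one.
f'(x) = 2*(x^2 + 2*x - 2)/(x^4 + 4*x^2 + 4)

Solve f'(x) = 0:
  f'(x) = 2*(x^2 + 2*x - 2)/(x^2 + 2)^2; the denominator is positive wherever f is defined, so f'(x) = 0 ⇔ 2*x^2 + 4*x - 4 = 0.
  Factor: 2*x^2 + 4*x - 4 = 2*(x^2 + 2*x - 2); x^2 + 2*x - 2 = 0 has no rational roots; quadratic formula: x = (-2 ± √12)/2.
  ⇒ x = -sqrt(3) - 1 ≈ -2.7321, -1 + sqrt(3) ≈ 0.7321

f''(x) = 4*(-x^3 - 3*x^2 + 6*x + 2)/(x^6 + 6*x^4 + 12*x^2 + 8)
Second-derivative test at each critical point:
  f''(-2.7321) = -0.0774 < 0 → local maximum
  f''(0.7321) = 1.0774 > 0 → local minimum

Critical points: x = -sqrt(3) - 1 ≈ -2.7321 (local maximum); x = -1 + sqrt(3) ≈ 0.7321 (local minimum)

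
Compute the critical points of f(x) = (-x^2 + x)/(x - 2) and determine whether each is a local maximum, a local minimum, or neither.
f'(x) = (-x^2 + 4*x - 2)/(x^2 - 4*x + 4)

Solve f'(x) = 0:
  f'(x) = -(x^2 - 4*x + 2)/(x - 2)^2; the denominator is positive wherever f is defined, so f'(x) = 0 ⇔ -x^2 + 4*x - 2 = 0.
  x^2 - 4*x + 2 = 0 has no rational roots; quadratic formula: x = (4 ± √8)/2.
  ⇒ x = 2 - sqrt(2) ≈ 0.5858, sqrt(2) + 2 ≈ 3.4142

f''(x) = -4/(x^3 - 6*x^2 + 12*x - 8)
Second-derivative test at each critical point:
  f''(0.5858) = 1.4142 > 0 → local minimum
  f''(3.4142) = -1.4142 < 0 → local maximum

Critical points: x = 2 - sqrt(2) ≈ 0.5858 (local minimum); x = sqrt(2) + 2 ≈ 3.4142 (local maximum)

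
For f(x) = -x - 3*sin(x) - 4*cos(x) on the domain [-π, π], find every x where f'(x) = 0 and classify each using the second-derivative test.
f'(x) = 4*sin(x) - 3*cos(x) - 1

Solve f'(x) = 0 on [-π, π]:
  f'(x) = 0 ⇔ 4*sin(x) - 3*cos(x) = 1. Write the left side as R·cos(x + φ) with R = √((-3)² + (-4)²) = 5, cos φ = -3/5, sin φ = -4/5; then cos(x + φ) = 1/5. Solve for x and keep the solutions lying in [-π, π].
  ⇒ x = -pi + atan((4 - 6*sqrt(6))/(-8*sqrt(6) - 3)) ≈ -2.6994, atan((4 + 6*sqrt(6))/(-3 + 8*sqrt(6))) ≈ 0.8449

f''(x) = 3*sin(x) + 4*cos(x)
Second-derivative test at each critical point:
  f''(-2.6994) = -4.8990 < 0 → local maximum
  f''(0.8449) = 4.8990 > 0 → local minimum

Critical points: x = -pi + atan((4 - 6*sqrt(6))/(-8*sqrt(6) - 3)) ≈ -2.6994 (local maximum); x = atan((4 + 6*sqrt(6))/(-3 + 8*sqrt(6))) ≈ 0.8449 (local minimum)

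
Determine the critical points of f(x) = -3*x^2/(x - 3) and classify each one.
f'(x) = 3*x*(6 - x)/(x - 3)^2

Solve f'(x) = 0:
  f'(x) = -3*x*(x - 6)/(x - 3)^2; the denominator is positive wherever f is defined, so f'(x) = 0 ⇔ -3*x^2 + 18*x = 0.
  Factor: -3*x^2 + 18*x = -3*x*(x - 6) = 0.
  ⇒ x = 0, 6

f''(x) = -54/(x^3 - 9*x^2 + 27*x - 27)
Second-derivative test at each critical point:
  f''(0) = 2 > 0 → local minimum
  f''(6) = -2 < 0 → local maximum

Critical points: x = 0 (local minimum); x = 6 (local maximum)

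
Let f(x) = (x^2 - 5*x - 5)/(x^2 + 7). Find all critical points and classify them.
f'(x) = (5*x^2 + 24*x - 35)/(x^4 + 14*x^2 + 49)

Solve f'(x) = 0:
  f'(x) = (5*x^2 + 24*x - 35)/(x^2 + 7)^2; the denominator is positive wherever f is defined, so f'(x) = 0 ⇔ 5*x^2 + 24*x - 35 = 0.
  5*x^2 + 24*x - 35 = 0 has no rational roots; quadratic formula: x = (-24 ± √1276)/10.
  ⇒ x = -sqrt(319)/5 - 12/5 ≈ -5.9721, -12/5 + sqrt(319)/5 ≈ 1.1721

f''(x) = 2*(-5*x^3 - 36*x^2 + 105*x + 84)/(x^6 + 21*x^4 + 147*x^2 + 343)
Second-derivative test at each critical point:
  f''(-5.9721) = -0.0196 < 0 → local maximum
  f''(1.1721) = 0.5094 > 0 → local minimum

Critical points: x = -sqrt(319)/5 - 12/5 ≈ -5.9721 (local maximum); x = -12/5 + sqrt(319)/5 ≈ 1.1721 (local minimum)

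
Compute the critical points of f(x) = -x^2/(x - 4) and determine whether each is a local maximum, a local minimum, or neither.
f'(x) = x*(8 - x)/(x - 4)^2

Solve f'(x) = 0:
  f'(x) = -x*(x - 8)/(x - 4)^2; the denominator is positive wherever f is defined, so f'(x) = 0 ⇔ -x^2 + 8*x = 0.
  Factor: -x^2 + 8*x = -x*(x - 8) = 0.
  ⇒ x = 0, 8

f''(x) = -32/(x^3 - 12*x^2 + 48*x - 64)
Second-derivative test at each critical point:
  f''(0) = 1/2 > 0 → local minimum
  f''(8) = -1/2 < 0 → local maximum

Critical points: x = 0 (local minimum); x = 8 (local maximum)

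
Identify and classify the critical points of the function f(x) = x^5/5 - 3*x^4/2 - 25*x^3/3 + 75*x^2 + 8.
f'(x) = x*(x^3 - 6*x^2 - 25*x + 150)

Solve f'(x) = 0:
  Factor: x^4 - 6*x^3 - 25*x^2 + 150*x = x*(x - 6)*(x - 5)*(x + 5) = 0.
  ⇒ x = -5, 0, 5, 6

f''(x) = 4*x^3 - 18*x^2 - 50*x + 150
Second-derivative test at each critical point:
  f''(-5) = -550 < 0 → local maximum
  f''(0) = 150 > 0 → local minimum
  f''(5) = -50 < 0 → local maximum
  f''(6) = 66 > 0 → local minimum

Critical points: x = -5 (local maximum); x = 0 (local minimum); x = 5 (local maximum); x = 6 (local minimum)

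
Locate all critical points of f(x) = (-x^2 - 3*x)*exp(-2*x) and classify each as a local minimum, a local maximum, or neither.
f'(x) = (2*x^2 + 4*x - 3)*exp(-2*x)

Solve f'(x) = 0:
  f'(x) = (2*x^2 + 4*x - 3)·exp(-2*x) and exp(-2*x) > 0 for every x, so f'(x) = 0 ⇔ 2*x^2 + 4*x - 3 = 0.
  2*x^2 + 4*x - 3 = 0 has no rational roots; quadratic formula: x = (-4 ± √40)/4.
  ⇒ x = -sqrt(10)/2 - 1 ≈ -2.5811, -1 + sqrt(10)/2 ≈ 0.5811

f''(x) = 2*(-2*x^2 - 2*x + 5)*exp(-2*x)
Second-derivative test at each critical point:
  f''(-2.5811) = -1104.0245 < 0 → local maximum
  f''(0.5811) = 1.9782 > 0 → local minimum

Critical points: x = -sqrt(10)/2 - 1 ≈ -2.5811 (local maximum); x = -1 + sqrt(10)/2 ≈ 0.5811 (local minimum)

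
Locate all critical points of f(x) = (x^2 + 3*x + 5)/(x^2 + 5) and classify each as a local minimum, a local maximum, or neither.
f'(x) = 3*(5 - x^2)/(x^4 + 10*x^2 + 25)

Solve f'(x) = 0:
  f'(x) = -3*(x^2 - 5)/(x^2 + 5)^2; the denominator is positive wherever f is defined, so f'(x) = 0 ⇔ 15 - 3*x^2 = 0.
  Factor: 15 - 3*x^2 = -3*(x^2 - 5); x^2 - 5 = 0 has no rational roots; quadratic formula: x = (0 ± √20)/2.
  ⇒ x = -sqrt(5) ≈ -2.2361, sqrt(5) ≈ 2.2361

f''(x) = 6*x*(x^2 - 15)/(x^6 + 15*x^4 + 75*x^2 + 125)
Second-derivative test at each critical point:
  f''(-2.2361) = 0.1342 > 0 → local minimum
  f''(2.2361) = -0.1342 < 0 → local maximum

Critical points: x = -sqrt(5) ≈ -2.2361 (local minimum); x = sqrt(5) ≈ 2.2361 (local maximum)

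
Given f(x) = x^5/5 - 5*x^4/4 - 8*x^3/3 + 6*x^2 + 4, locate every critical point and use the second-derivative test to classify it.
f'(x) = x*(x^3 - 5*x^2 - 8*x + 12)

Solve f'(x) = 0:
  Factor: x^4 - 5*x^3 - 8*x^2 + 12*x = x*(x - 6)*(x - 1)*(x + 2) = 0.
  ⇒ x = -2, 0, 1, 6

f''(x) = 4*x^3 - 15*x^2 - 16*x + 12
Second-derivative test at each critical point:
  f''(-2) = -48 < 0 → local maximum
  f''(0) = 12 > 0 → local minimum
  f''(1) = -15 < 0 → local maximum
  f''(6) = 240 > 0 → local minimum

Critical points: x = -2 (local maximum); x = 0 (local minimum); x = 1 (local maximum); x = 6 (local minimum)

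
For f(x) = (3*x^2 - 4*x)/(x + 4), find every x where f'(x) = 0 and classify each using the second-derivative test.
f'(x) = (3*x^2 + 24*x - 16)/(x^2 + 8*x + 16)

Solve f'(x) = 0:
  f'(x) = (3*x^2 + 24*x - 16)/(x + 4)^2; the denominator is positive wherever f is defined, so f'(x) = 0 ⇔ 3*x^2 + 24*x - 16 = 0.
  3*x^2 + 24*x - 16 = 0 has no rational roots; quadratic formula: x = (-24 ± √768)/6.
  ⇒ x = -8*sqrt(3)/3 - 4 ≈ -8.6188, -4 + 8*sqrt(3)/3 ≈ 0.6188

f''(x) = 128/(x^3 + 12*x^2 + 48*x + 64)
Second-derivative test at each critical point:
  f''(-8.6188) = -1.2990 < 0 → local maximum
  f''(0.6188) = 1.2990 > 0 → local minimum

Critical points: x = -8*sqrt(3)/3 - 4 ≈ -8.6188 (local maximum); x = -4 + 8*sqrt(3)/3 ≈ 0.6188 (local minimum)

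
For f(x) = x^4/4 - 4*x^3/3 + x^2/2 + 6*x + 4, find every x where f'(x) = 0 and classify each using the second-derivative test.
f'(x) = x^3 - 4*x^2 + x + 6

Solve f'(x) = 0:
  Factor: x^3 - 4*x^2 + x + 6 = (x - 3)*(x - 2)*(x + 1) = 0.
  ⇒ x = -1, 2, 3

f''(x) = 3*x^2 - 8*x + 1
Second-derivative test at each critical point:
  f''(-1) = 12 > 0 → local minimum
  f''(2) = -3 < 0 → local maximum
  f''(3) = 4 > 0 → local minimum

Critical points: x = -1 (local minimum); x = 2 (local maximum); x = 3 (local minimum)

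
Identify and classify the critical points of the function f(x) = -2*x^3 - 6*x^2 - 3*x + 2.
f'(x) = -6*x^2 - 12*x - 3

Solve f'(x) = 0:
  Factor: -6*x^2 - 12*x - 3 = -3*(2*x^2 + 4*x + 1); 2*x^2 + 4*x + 1 = 0 has no rational roots; quadratic formula: x = (-4 ± √8)/4.
  ⇒ x = -1 - sqrt(2)/2 ≈ -1.7071, -1 + sqrt(2)/2 ≈ -0.2929

f''(x) = -12*x - 12
Second-derivative test at each critical point:
  f''(-1.7071) = 8.4853 > 0 → local minimum
  f''(-0.2929) = -8.4853 < 0 → local maximum

Critical points: x = -1 - sqrt(2)/2 ≈ -1.7071 (local minimum); x = -1 + sqrt(2)/2 ≈ -0.2929 (local maximum)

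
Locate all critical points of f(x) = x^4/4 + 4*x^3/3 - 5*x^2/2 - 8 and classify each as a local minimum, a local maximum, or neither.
f'(x) = x*(x^2 + 4*x - 5)

Solve f'(x) = 0:
  Factor: x^3 + 4*x^2 - 5*x = x*(x - 1)*(x + 5) = 0.
  ⇒ x = -5, 0, 1

f''(x) = 3*x^2 + 8*x - 5
Second-derivative test at each critical point:
  f''(-5) = 30 > 0 → local minimum
  f''(0) = -5 < 0 → local maximum
  f''(1) = 6 > 0 → local minimum

Critical points: x = -5 (local minimum); x = 0 (local maximum); x = 1 (local minimum)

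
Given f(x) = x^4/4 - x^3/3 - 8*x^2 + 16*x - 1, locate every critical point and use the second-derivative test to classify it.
f'(x) = x^3 - x^2 - 16*x + 16

Solve f'(x) = 0:
  Factor: x^3 - x^2 - 16*x + 16 = (x - 4)*(x - 1)*(x + 4) = 0.
  ⇒ x = -4, 1, 4

f''(x) = 3*x^2 - 2*x - 16
Second-derivative test at each critical point:
  f''(-4) = 40 > 0 → local minimum
  f''(1) = -15 < 0 → local maximum
  f''(4) = 24 > 0 → local minimum

Critical points: x = -4 (local minimum); x = 1 (local maximum); x = 4 (local minimum)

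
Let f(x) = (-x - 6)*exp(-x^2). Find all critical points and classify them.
f'(x) = (2*x*(x + 6) - 1)*exp(-x^2)

Solve f'(x) = 0:
  f'(x) = (2*x^2 + 12*x - 1)·exp(-x^2) and exp(-x^2) > 0 for every x, so f'(x) = 0 ⇔ 2*x^2 + 12*x - 1 = 0.
  2*x^2 + 12*x - 1 = 0 has no rational roots; quadratic formula: x = (-12 ± √152)/4.
  ⇒ x = -sqrt(38)/2 - 3 ≈ -6.0822, -3 + sqrt(38)/2 ≈ 0.0822

f''(x) = 2*(-2*x^2*(x + 6) + 3*x + 6)*exp(-x^2)
Second-derivative test at each critical point:
  f''(-6.0822) = -1.059e-15 < 0 → local maximum
  f''(0.0822) = 12.2458 > 0 → local minimum

Critical points: x = -sqrt(38)/2 - 3 ≈ -6.0822 (local maximum); x = -3 + sqrt(38)/2 ≈ 0.0822 (local minimum)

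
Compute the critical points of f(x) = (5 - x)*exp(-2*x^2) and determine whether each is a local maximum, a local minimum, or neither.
f'(x) = (4*x*(x - 5) - 1)*exp(-2*x^2)

Solve f'(x) = 0:
  f'(x) = (4*x^2 - 20*x - 1)·exp(-2*x^2) and exp(-2*x^2) > 0 for every x, so f'(x) = 0 ⇔ 4*x^2 - 20*x - 1 = 0.
  4*x^2 - 20*x - 1 = 0 has no rational roots; quadratic formula: x = (20 ± √416)/8.
  ⇒ x = 5/2 - sqrt(26)/2 ≈ -0.0495, 5/2 + sqrt(26)/2 ≈ 5.0495

f''(x) = 4*(4*x^2*(5 - x) + 3*x - 5)*exp(-2*x^2)
Second-derivative test at each critical point:
  f''(-0.0495) = -20.2963 < 0 → local maximum
  f''(5.0495) = 1.454e-21 > 0 → local minimum

Critical points: x = 5/2 - sqrt(26)/2 ≈ -0.0495 (local maximum); x = 5/2 + sqrt(26)/2 ≈ 5.0495 (local minimum)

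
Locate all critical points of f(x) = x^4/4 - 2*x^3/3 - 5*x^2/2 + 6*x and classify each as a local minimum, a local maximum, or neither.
f'(x) = x^3 - 2*x^2 - 5*x + 6

Solve f'(x) = 0:
  Factor: x^3 - 2*x^2 - 5*x + 6 = (x - 3)*(x - 1)*(x + 2) = 0.
  ⇒ x = -2, 1, 3

f''(x) = 3*x^2 - 4*x - 5
Second-derivative test at each critical point:
  f''(-2) = 15 > 0 → local minimum
  f''(1) = -6 < 0 → local maximum
  f''(3) = 10 > 0 → local minimum

Critical points: x = -2 (local minimum); x = 1 (local maximum); x = 3 (local minimum)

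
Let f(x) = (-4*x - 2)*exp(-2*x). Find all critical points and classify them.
f'(x) = 8*x*exp(-2*x)

Solve f'(x) = 0:
  f'(x) = (8*x)·exp(-2*x) and exp(-2*x) > 0 for every x, so f'(x) = 0 ⇔ 8*x = 0.
  8*x = 0.
  ⇒ x = 0

f''(x) = 8*(1 - 2*x)*exp(-2*x)
Second-derivative test at each critical point:
  f''(0) = 8 > 0 → local minimum

Critical points: x = 0 (local minimum)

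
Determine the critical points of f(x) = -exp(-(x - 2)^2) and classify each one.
f'(x) = 2*(x - 2)*exp(-(x - 2)^2)

Solve f'(x) = 0:
  f'(x) = (2*x - 4)·exp(-(x - 2)^2) and exp(-(x - 2)^2) > 0 for every x, so f'(x) = 0 ⇔ 2*x - 4 = 0.
  Factor: 2*x - 4 = 2*(x - 2) = 0.
  ⇒ x = 2

f''(x) = 2*(1 - 2*(x - 2)^2)*exp(-(x - 2)^2)
Second-derivative test at each critical point:
  f''(2) = 2 > 0 → local minimum

Critical points: x = 2 (local minimum)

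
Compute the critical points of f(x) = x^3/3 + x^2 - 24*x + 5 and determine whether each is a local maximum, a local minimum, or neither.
f'(x) = x^2 + 2*x - 24

Solve f'(x) = 0:
  Factor: x^2 + 2*x - 24 = (x - 4)*(x + 6) = 0.
  ⇒ x = -6, 4

f''(x) = 2*x + 2
Second-derivative test at each critical point:
  f''(-6) = -10 < 0 → local maximum
  f''(4) = 10 > 0 → local minimum

Critical points: x = -6 (local maximum); x = 4 (local minimum)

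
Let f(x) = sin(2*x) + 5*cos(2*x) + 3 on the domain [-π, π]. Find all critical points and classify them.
f'(x) = -10*sin(2*x) + 2*cos(2*x)

Solve f'(x) = 0 on [-π, π]:
  f'(x) = 0 ⇔ cos(2*x) = 5*sin(2*x) ⇔ tan(2*x) = 1/5, i.e. 2*x = arctan(1/5) + nπ; keep the solutions lying in [-π, π].
  ⇒ x = -pi + atan(1/5)/2 ≈ -3.0429, -pi/2 + atan(1/5)/2 ≈ -1.4721, atan(1/5)/2 ≈ 0.0987, atan(1/5)/2 + pi/2 ≈ 1.6695

f''(x) = -4*sin(2*x) - 20*cos(2*x)
Second-derivative test at each critical point:
  f''(-3.0429) = -20.3961 < 0 → local maximum
  f''(-1.4721) = 20.3961 > 0 → local minimum
  f''(0.0987) = -20.3961 < 0 → local maximum
  f''(1.6695) = 20.3961 > 0 → local minimum

Critical points: x = -pi + atan(1/5)/2 ≈ -3.0429 (local maximum); x = -pi/2 + atan(1/5)/2 ≈ -1.4721 (local minimum); x = atan(1/5)/2 ≈ 0.0987 (local maximum); x = atan(1/5)/2 + pi/2 ≈ 1.6695 (local minimum)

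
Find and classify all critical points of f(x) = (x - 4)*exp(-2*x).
f'(x) = (9 - 2*x)*exp(-2*x)

Solve f'(x) = 0:
  f'(x) = (9 - 2*x)·exp(-2*x) and exp(-2*x) > 0 for every x, so f'(x) = 0 ⇔ 9 - 2*x = 0.
  9 - 2*x = 0.
  ⇒ x = 9/2

f''(x) = 4*(x - 5)*exp(-2*x)
Second-derivative test at each critical point:
  f''(9/2) = -2.468e-04 < 0 → local maximum

Critical points: x = 9/2 (local maximum)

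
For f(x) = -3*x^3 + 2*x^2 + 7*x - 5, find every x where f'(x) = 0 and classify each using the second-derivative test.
f'(x) = -9*x^2 + 4*x + 7

Solve f'(x) = 0:
  9*x^2 - 4*x - 7 = 0 has no rational roots; quadratic formula: x = (4 ± √268)/18.
  ⇒ x = 2/9 - sqrt(67)/9 ≈ -0.6873, 2/9 + sqrt(67)/9 ≈ 1.1317

f''(x) = 4 - 18*x
Second-derivative test at each critical point:
  f''(-0.6873) = 16.3707 > 0 → local minimum
  f''(1.1317) = -16.3707 < 0 → local maximum

Critical points: x = 2/9 - sqrt(67)/9 ≈ -0.6873 (local minimum); x = 2/9 + sqrt(67)/9 ≈ 1.1317 (local maximum)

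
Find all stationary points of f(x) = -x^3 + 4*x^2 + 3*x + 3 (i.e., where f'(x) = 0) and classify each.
f'(x) = -3*x^2 + 8*x + 3

Solve f'(x) = 0:
  Factor: -3*x^2 + 8*x + 3 = -(x - 3)*(3*x + 1) = 0.
  ⇒ x = -1/3, 3

f''(x) = 8 - 6*x
Second-derivative test at each critical point:
  f''(-1/3) = 10 > 0 → local minimum
  f''(3) = -10 < 0 → local maximum

Critical points: x = -1/3 (local minimum); x = 3 (local maximum)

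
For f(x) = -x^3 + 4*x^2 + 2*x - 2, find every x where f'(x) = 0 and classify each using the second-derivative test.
f'(x) = -3*x^2 + 8*x + 2

Solve f'(x) = 0:
  3*x^2 - 8*x - 2 = 0 has no rational roots; quadratic formula: x = (8 ± √88)/6.
  ⇒ x = 4/3 - sqrt(22)/3 ≈ -0.2301, 4/3 + sqrt(22)/3 ≈ 2.8968

f''(x) = 8 - 6*x
Second-derivative test at each critical point:
  f''(-0.2301) = 9.3808 > 0 → local minimum
  f''(2.8968) = -9.3808 < 0 → local maximum

Critical points: x = 4/3 - sqrt(22)/3 ≈ -0.2301 (local minimum); x = 4/3 + sqrt(22)/3 ≈ 2.8968 (local maximum)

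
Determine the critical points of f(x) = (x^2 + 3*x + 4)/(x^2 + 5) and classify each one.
f'(x) = (-3*x^2 + 2*x + 15)/(x^4 + 10*x^2 + 25)

Solve f'(x) = 0:
  f'(x) = -(3*x^2 - 2*x - 15)/(x^2 + 5)^2; the denominator is positive wherever f is defined, so f'(x) = 0 ⇔ -3*x^2 + 2*x + 15 = 0.
  3*x^2 - 2*x - 15 = 0 has no rational roots; quadratic formula: x = (2 ± √184)/6.
  ⇒ x = 1/3 - sqrt(46)/3 ≈ -1.9274, 1/3 + sqrt(46)/3 ≈ 2.5941

f''(x) = 2*(3*x^3 - 3*x^2 - 45*x + 5)/(x^6 + 15*x^4 + 75*x^2 + 125)
Second-derivative test at each critical point:
  f''(-1.9274) = 0.1786 > 0 → local minimum
  f''(2.5941) = -0.0986 < 0 → local maximum

Critical points: x = 1/3 - sqrt(46)/3 ≈ -1.9274 (local minimum); x = 1/3 + sqrt(46)/3 ≈ 2.5941 (local maximum)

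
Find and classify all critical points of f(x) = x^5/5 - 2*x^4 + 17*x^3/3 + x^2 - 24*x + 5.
f'(x) = x^4 - 8*x^3 + 17*x^2 + 2*x - 24

Solve f'(x) = 0:
  Factor: x^4 - 8*x^3 + 17*x^2 + 2*x - 24 = (x - 4)*(x - 3)*(x - 2)*(x + 1) = 0.
  ⇒ x = -1, 2, 3, 4

f''(x) = 4*x^3 - 24*x^2 + 34*x + 2
Second-derivative test at each critical point:
  f''(-1) = -60 < 0 → local maximum
  f''(2) = 6 > 0 → local minimum
  f''(3) = -4 < 0 → local maximum
  f''(4) = 10 > 0 → local minimum

Critical points: x = -1 (local maximum); x = 2 (local minimum); x = 3 (local maximum); x = 4 (local minimum)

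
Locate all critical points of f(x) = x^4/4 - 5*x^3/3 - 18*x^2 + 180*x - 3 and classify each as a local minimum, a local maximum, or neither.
f'(x) = x^3 - 5*x^2 - 36*x + 180

Solve f'(x) = 0:
  Factor: x^3 - 5*x^2 - 36*x + 180 = (x - 6)*(x - 5)*(x + 6) = 0.
  ⇒ x = -6, 5, 6

f''(x) = 3*x^2 - 10*x - 36
Second-derivative test at each critical point:
  f''(-6) = 132 > 0 → local minimum
  f''(5) = -11 < 0 → local maximum
  f''(6) = 12 > 0 → local minimum

Critical points: x = -6 (local minimum); x = 5 (local maximum); x = 6 (local minimum)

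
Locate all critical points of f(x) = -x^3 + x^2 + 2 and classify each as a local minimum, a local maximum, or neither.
f'(x) = x*(2 - 3*x)

Solve f'(x) = 0:
  Factor: -3*x^2 + 2*x = -x*(3*x - 2) = 0.
  ⇒ x = 0, 2/3

f''(x) = 2 - 6*x
Second-derivative test at each critical point:
  f''(0) = 2 > 0 → local minimum
  f''(2/3) = -2 < 0 → local maximum

Critical points: x = 0 (local minimum); x = 2/3 (local maximum)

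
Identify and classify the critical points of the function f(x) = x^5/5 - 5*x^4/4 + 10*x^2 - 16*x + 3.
f'(x) = x^4 - 5*x^3 + 20*x - 16

Solve f'(x) = 0:
  Factor: x^4 - 5*x^3 + 20*x - 16 = (x - 4)*(x - 2)*(x - 1)*(x + 2) = 0.
  ⇒ x = -2, 1, 2, 4

f''(x) = 4*x^3 - 15*x^2 + 20
Second-derivative test at each critical point:
  f''(-2) = -72 < 0 → local maximum
  f''(1) = 9 > 0 → local minimum
  f''(2) = -8 < 0 → local maximum
  f''(4) = 36 > 0 → local minimum

Critical points: x = -2 (local maximum); x = 1 (local minimum); x = 2 (local maximum); x = 4 (local minimum)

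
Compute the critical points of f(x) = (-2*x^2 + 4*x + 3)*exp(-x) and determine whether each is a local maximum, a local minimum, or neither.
f'(x) = (2*x^2 - 8*x + 1)*exp(-x)

Solve f'(x) = 0:
  f'(x) = (2*x^2 - 8*x + 1)·exp(-x) and exp(-x) > 0 for every x, so f'(x) = 0 ⇔ 2*x^2 - 8*x + 1 = 0.
  2*x^2 - 8*x + 1 = 0 has no rational roots; quadratic formula: x = (8 ± √56)/4.
  ⇒ x = 2 - sqrt(14)/2 ≈ 0.1292, sqrt(14)/2 + 2 ≈ 3.8708

f''(x) = (-2*x^2 + 12*x - 9)*exp(-x)
Second-derivative test at each critical point:
  f''(0.1292) = -6.5765 < 0 → local maximum
  f''(3.8708) = 0.1560 > 0 → local minimum

Critical points: x = 2 - sqrt(14)/2 ≈ 0.1292 (local maximum); x = sqrt(14)/2 + 2 ≈ 3.8708 (local minimum)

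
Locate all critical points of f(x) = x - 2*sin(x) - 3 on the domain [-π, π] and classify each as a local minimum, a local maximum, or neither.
f'(x) = 1 - 2*cos(x)

Solve f'(x) = 0 on [-π, π]:
  f'(x) = 0 ⇔ cos(x) = 1/2, i.e. x = ±arccos(1/2) + 2nπ; keep the solutions lying in [-π, π].
  ⇒ x = -pi/3 ≈ -1.0472, pi/3 ≈ 1.0472

f''(x) = 2*sin(x)
Second-derivative test at each critical point:
  f''(-1.0472) = -1.7321 < 0 → local maximum
  f''(1.0472) = 1.7321 > 0 → local minimum

Critical points: x = -pi/3 ≈ -1.0472 (local maximum); x = pi/3 ≈ 1.0472 (local minimum)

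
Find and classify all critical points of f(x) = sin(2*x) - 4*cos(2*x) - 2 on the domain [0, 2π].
f'(x) = 8*sin(2*x) + 2*cos(2*x)

Solve f'(x) = 0 on [0, 2π]:
  f'(x) = 0 ⇔ cos(2*x) = -4*sin(2*x) ⇔ tan(2*x) = -1/4, i.e. 2*x = arctan(-1/4) + nπ; keep the solutions lying in [0, 2π].
  ⇒ x = -atan(1/4)/2 + pi/2 ≈ 1.4483, pi - atan(1/4)/2 ≈ 3.0191, -atan(1/4)/2 + 3*pi/2 ≈ 4.5899, -atan(1/4)/2 + 2*pi ≈ 6.1607

f''(x) = -4*sin(2*x) + 16*cos(2*x)
Second-derivative test at each critical point:
  f''(1.4483) = -16.4924 < 0 → local maximum
  f''(3.0191) = 16.4924 > 0 → local minimum
  f''(4.5899) = -16.4924 < 0 → local maximum
  f''(6.1607) = 16.4924 > 0 → local minimum

Critical points: x = -atan(1/4)/2 + pi/2 ≈ 1.4483 (local maximum); x = pi - atan(1/4)/2 ≈ 3.0191 (local minimum); x = -atan(1/4)/2 + 3*pi/2 ≈ 4.5899 (local maximum); x = -atan(1/4)/2 + 2*pi ≈ 6.1607 (local minimum)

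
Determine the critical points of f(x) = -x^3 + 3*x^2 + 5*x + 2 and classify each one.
f'(x) = -3*x^2 + 6*x + 5

Solve f'(x) = 0:
  3*x^2 - 6*x - 5 = 0 has no rational roots; quadratic formula: x = (6 ± √96)/6.
  ⇒ x = 1 - 2*sqrt(6)/3 ≈ -0.6330, 1 + 2*sqrt(6)/3 ≈ 2.6330

f''(x) = 6 - 6*x
Second-derivative test at each critical point:
  f''(-0.6330) = 9.7980 > 0 → local minimum
  f''(2.6330) = -9.7980 < 0 → local maximum

Critical points: x = 1 - 2*sqrt(6)/3 ≈ -0.6330 (local minimum); x = 1 + 2*sqrt(6)/3 ≈ 2.6330 (local maximum)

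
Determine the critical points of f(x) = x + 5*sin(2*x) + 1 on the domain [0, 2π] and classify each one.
f'(x) = 10*cos(2*x) + 1

Solve f'(x) = 0 on [0, 2π]:
  f'(x) = 0 ⇔ cos(2*x) = -1/10, i.e. 2*x = ±arccos(-1/10) + 2nπ; keep the solutions lying in [0, 2π].
  ⇒ x = acos(-1/10)/2 ≈ 0.8355, pi - acos(-1/10)/2 ≈ 2.3061, acos(-1/10)/2 + pi ≈ 3.9771, -acos(-1/10)/2 + 2*pi ≈ 5.4477

f''(x) = -20*sin(2*x)
Second-derivative test at each critical point:
  f''(0.8355) = -19.8997 < 0 → local maximum
  f''(2.3061) = 19.8997 > 0 → local minimum
  f''(3.9771) = -19.8997 < 0 → local maximum
  f''(5.4477) = 19.8997 > 0 → local minimum

Critical points: x = acos(-1/10)/2 ≈ 0.8355 (local maximum); x = pi - acos(-1/10)/2 ≈ 2.3061 (local minimum); x = acos(-1/10)/2 + pi ≈ 3.9771 (local maximum); x = -acos(-1/10)/2 + 2*pi ≈ 5.4477 (local minimum)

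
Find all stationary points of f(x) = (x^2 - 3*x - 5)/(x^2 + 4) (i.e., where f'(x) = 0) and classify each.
f'(x) = 3*(x^2 + 6*x - 4)/(x^4 + 8*x^2 + 16)

Solve f'(x) = 0:
  f'(x) = 3*(x^2 + 6*x - 4)/(x^2 + 4)^2; the denominator is positive wherever f is defined, so f'(x) = 0 ⇔ 3*x^2 + 18*x - 12 = 0.
  Factor: 3*x^2 + 18*x - 12 = 3*(x^2 + 6*x - 4); x^2 + 6*x - 4 = 0 has no rational roots; quadratic formula: x = (-6 ± √52)/2.
  ⇒ x = -sqrt(13) - 3 ≈ -6.6056, -3 + sqrt(13) ≈ 0.6056

f''(x) = 6*(-x^3 - 9*x^2 + 12*x + 12)/(x^6 + 12*x^4 + 48*x^2 + 64)
Second-derivative test at each critical point:
  f''(-6.6056) = -0.0095 < 0 → local maximum
  f''(0.6056) = 1.1345 > 0 → local minimum

Critical points: x = -sqrt(13) - 3 ≈ -6.6056 (local maximum); x = -3 + sqrt(13) ≈ 0.6056 (local minimum)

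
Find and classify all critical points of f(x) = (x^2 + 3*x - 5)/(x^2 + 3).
f'(x) = (-3*x^2 + 16*x + 9)/(x^4 + 6*x^2 + 9)

Solve f'(x) = 0:
  f'(x) = -(3*x^2 - 16*x - 9)/(x^2 + 3)^2; the denominator is positive wherever f is defined, so f'(x) = 0 ⇔ -3*x^2 + 16*x + 9 = 0.
  3*x^2 - 16*x - 9 = 0 has no rational roots; quadratic formula: x = (16 ± √364)/6.
  ⇒ x = 8/3 - sqrt(91)/3 ≈ -0.5131, 8/3 + sqrt(91)/3 ≈ 5.8465

f''(x) = 6*(x^3 - 8*x^2 - 9*x + 8)/(x^6 + 9*x^4 + 27*x^2 + 27)
Second-derivative test at each critical point:
  f''(-0.5131) = 1.7916 > 0 → local minimum
  f''(5.8465) = -0.0138 < 0 → local maximum

Critical points: x = 8/3 - sqrt(91)/3 ≈ -0.5131 (local minimum); x = 8/3 + sqrt(91)/3 ≈ 5.8465 (local maximum)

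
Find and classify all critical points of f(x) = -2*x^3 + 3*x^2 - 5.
f'(x) = 6*x*(1 - x)

Solve f'(x) = 0:
  Factor: -6*x^2 + 6*x = -6*x*(x - 1) = 0.
  ⇒ x = 0, 1

f''(x) = 6 - 12*x
Second-derivative test at each critical point:
  f''(0) = 6 > 0 → local minimum
  f''(1) = -6 < 0 → local maximum

Critical points: x = 0 (local minimum); x = 1 (local maximum)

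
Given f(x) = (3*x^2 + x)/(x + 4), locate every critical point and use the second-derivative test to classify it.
f'(x) = (3*x^2 + 24*x + 4)/(x^2 + 8*x + 16)

Solve f'(x) = 0:
  f'(x) = (3*x^2 + 24*x + 4)/(x + 4)^2; the denominator is positive wherever f is defined, so f'(x) = 0 ⇔ 3*x^2 + 24*x + 4 = 0.
  3*x^2 + 24*x + 4 = 0 has no rational roots; quadratic formula: x = (-24 ± √528)/6.
  ⇒ x = -4 - 2*sqrt(33)/3 ≈ -7.8297, -4 + 2*sqrt(33)/3 ≈ -0.1703

f''(x) = 88/(x^3 + 12*x^2 + 48*x + 64)
Second-derivative test at each critical point:
  f''(-7.8297) = -1.5667 < 0 → local maximum
  f''(-0.1703) = 1.5667 > 0 → local minimum

Critical points: x = -4 - 2*sqrt(33)/3 ≈ -7.8297 (local maximum); x = -4 + 2*sqrt(33)/3 ≈ -0.1703 (local minimum)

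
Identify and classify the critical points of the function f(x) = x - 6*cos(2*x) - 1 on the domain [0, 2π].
f'(x) = 12*sin(2*x) + 1

Solve f'(x) = 0 on [0, 2π]:
  f'(x) = 0 ⇔ sin(2*x) = -1/12, i.e. 2*x = arcsin(-1/12) + 2nπ or 2*x = π − arcsin(-1/12) + 2nπ; keep the solutions lying in [0, 2π].
  ⇒ x = asin(1/12)/2 + pi/2 ≈ 1.6125, pi - asin(1/12)/2 ≈ 3.0999, asin(1/12)/2 + 3*pi/2 ≈ 4.7541, -asin(1/12)/2 + 2*pi ≈ 6.2415

f''(x) = 24*cos(2*x)
Second-derivative test at each critical point:
  f''(1.6125) = -23.9165 < 0 → local maximum
  f''(3.0999) = 23.9165 > 0 → local minimum
  f''(4.7541) = -23.9165 < 0 → local maximum
  f''(6.2415) = 23.9165 > 0 → local minimum

Critical points: x = asin(1/12)/2 + pi/2 ≈ 1.6125 (local maximum); x = pi - asin(1/12)/2 ≈ 3.0999 (local minimum); x = asin(1/12)/2 + 3*pi/2 ≈ 4.7541 (local maximum); x = -asin(1/12)/2 + 2*pi ≈ 6.2415 (local minimum)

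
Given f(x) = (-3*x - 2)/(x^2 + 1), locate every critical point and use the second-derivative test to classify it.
f'(x) = (3*x^2 + 4*x - 3)/(x^4 + 2*x^2 + 1)

Solve f'(x) = 0:
  f'(x) = (3*x^2 + 4*x - 3)/(x^2 + 1)^2; the denominator is positive wherever f is defined, so f'(x) = 0 ⇔ 3*x^2 + 4*x - 3 = 0.
  3*x^2 + 4*x - 3 = 0 has no rational roots; quadratic formula: x = (-4 ± √52)/6.
  ⇒ x = -sqrt(13)/3 - 2/3 ≈ -1.8685, -2/3 + sqrt(13)/3 ≈ 0.5352

f''(x) = 2*(-4*x^2*(3*x + 2) + (9*x + 2)*(x^2 + 1))/(x^2 + 1)^3
Second-derivative test at each critical point:
  f''(-1.8685) = -0.3575 < 0 → local maximum
  f''(0.5352) = 4.3575 > 0 → local minimum

Critical points: x = -sqrt(13)/3 - 2/3 ≈ -1.8685 (local maximum); x = -2/3 + sqrt(13)/3 ≈ 0.5352 (local minimum)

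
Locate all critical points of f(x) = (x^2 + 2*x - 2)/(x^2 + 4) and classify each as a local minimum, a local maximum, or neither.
f'(x) = 2*(-x^2 + 6*x + 4)/(x^4 + 8*x^2 + 16)

Solve f'(x) = 0:
  f'(x) = -2*(x^2 - 6*x - 4)/(x^2 + 4)^2; the denominator is positive wherever f is defined, so f'(x) = 0 ⇔ -2*x^2 + 12*x + 8 = 0.
  Factor: -2*x^2 + 12*x + 8 = -2*(x^2 - 6*x - 4); x^2 - 6*x - 4 = 0 has no rational roots; quadratic formula: x = (6 ± √52)/2.
  ⇒ x = 3 - sqrt(13) ≈ -0.6056, 3 + sqrt(13) ≈ 6.6056

f''(x) = 4*(x^3 - 9*x^2 - 12*x + 12)/(x^6 + 12*x^4 + 48*x^2 + 64)
Second-derivative test at each critical point:
  f''(-0.6056) = 0.7564 > 0 → local minimum
  f''(6.6056) = -0.0064 < 0 → local maximum

Critical points: x = 3 - sqrt(13) ≈ -0.6056 (local minimum); x = 3 + sqrt(13) ≈ 6.6056 (local maximum)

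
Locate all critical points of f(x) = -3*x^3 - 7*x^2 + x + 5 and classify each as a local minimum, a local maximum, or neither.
f'(x) = -9*x^2 - 14*x + 1

Solve f'(x) = 0:
  9*x^2 + 14*x - 1 = 0 has no rational roots; quadratic formula: x = (-14 ± √232)/18.
  ⇒ x = -sqrt(58)/9 - 7/9 ≈ -1.6240, -7/9 + sqrt(58)/9 ≈ 0.0684

f''(x) = -18*x - 14
Second-derivative test at each critical point:
  f''(-1.6240) = 15.2315 > 0 → local minimum
  f''(0.0684) = -15.2315 < 0 → local maximum

Critical points: x = -sqrt(58)/9 - 7/9 ≈ -1.6240 (local minimum); x = -7/9 + sqrt(58)/9 ≈ 0.0684 (local maximum)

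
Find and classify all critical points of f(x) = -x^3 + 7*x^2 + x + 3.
f'(x) = -3*x^2 + 14*x + 1

Solve f'(x) = 0:
  3*x^2 - 14*x - 1 = 0 has no rational roots; quadratic formula: x = (14 ± √208)/6.
  ⇒ x = 7/3 - 2*sqrt(13)/3 ≈ -0.0704, 7/3 + 2*sqrt(13)/3 ≈ 4.7370

f''(x) = 14 - 6*x
Second-derivative test at each critical point:
  f''(-0.0704) = 14.4222 > 0 → local minimum
  f''(4.7370) = -14.4222 < 0 → local maximum

Critical points: x = 7/3 - 2*sqrt(13)/3 ≈ -0.0704 (local minimum); x = 7/3 + 2*sqrt(13)/3 ≈ 4.7370 (local maximum)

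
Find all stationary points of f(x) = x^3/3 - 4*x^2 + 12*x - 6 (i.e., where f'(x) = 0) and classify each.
f'(x) = x^2 - 8*x + 12

Solve f'(x) = 0:
  Factor: x^2 - 8*x + 12 = (x - 6)*(x - 2) = 0.
  ⇒ x = 2, 6

f''(x) = 2*x - 8
Second-derivative test at each critical point:
  f''(2) = -4 < 0 → local maximum
  f''(6) = 4 > 0 → local minimum

Critical points: x = 2 (local maximum); x = 6 (local minimum)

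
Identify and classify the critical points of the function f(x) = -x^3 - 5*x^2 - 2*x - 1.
f'(x) = -3*x^2 - 10*x - 2

Solve f'(x) = 0:
  3*x^2 + 10*x + 2 = 0 has no rational roots; quadratic formula: x = (-10 ± √76)/6.
  ⇒ x = -5/3 - sqrt(19)/3 ≈ -3.1196, -5/3 + sqrt(19)/3 ≈ -0.2137

f''(x) = -6*x - 10
Second-derivative test at each critical point:
  f''(-3.1196) = 8.7178 > 0 → local minimum
  f''(-0.2137) = -8.7178 < 0 → local maximum

Critical points: x = -5/3 - sqrt(19)/3 ≈ -3.1196 (local minimum); x = -5/3 + sqrt(19)/3 ≈ -0.2137 (local maximum)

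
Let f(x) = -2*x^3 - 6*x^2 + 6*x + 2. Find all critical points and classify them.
f'(x) = -6*x^2 - 12*x + 6

Solve f'(x) = 0:
  Factor: -6*x^2 - 12*x + 6 = -6*(x^2 + 2*x - 1); x^2 + 2*x - 1 = 0 has no rational roots; quadratic formula: x = (-2 ± √8)/2.
  ⇒ x = -sqrt(2) - 1 ≈ -2.4142, -1 + sqrt(2) ≈ 0.4142

f''(x) = -12*x - 12
Second-derivative test at each critical point:
  f''(-2.4142) = 16.9706 > 0 → local minimum
  f''(0.4142) = -16.9706 < 0 → local maximum

Critical points: x = -sqrt(2) - 1 ≈ -2.4142 (local minimum); x = -1 + sqrt(2) ≈ 0.4142 (local maximum)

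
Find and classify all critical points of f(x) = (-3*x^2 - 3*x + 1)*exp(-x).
f'(x) = (3*x^2 - 3*x - 4)*exp(-x)

Solve f'(x) = 0:
  f'(x) = (3*x^2 - 3*x - 4)·exp(-x) and exp(-x) > 0 for every x, so f'(x) = 0 ⇔ 3*x^2 - 3*x - 4 = 0.
  3*x^2 - 3*x - 4 = 0 has no rational roots; quadratic formula: x = (3 ± √57)/6.
  ⇒ x = 1/2 - sqrt(57)/6 ≈ -0.7583, 1/2 + sqrt(57)/6 ≈ 1.7583

f''(x) = (-3*x^2 + 9*x + 1)*exp(-x)
Second-derivative test at each critical point:
  f''(-0.7583) = -16.1163 < 0 → local maximum
  f''(1.7583) = 1.3011 > 0 → local minimum

Critical points: x = 1/2 - sqrt(57)/6 ≈ -0.7583 (local maximum); x = 1/2 + sqrt(57)/6 ≈ 1.7583 (local minimum)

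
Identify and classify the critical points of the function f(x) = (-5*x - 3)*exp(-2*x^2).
f'(x) = (4*x*(5*x + 3) - 5)*exp(-2*x^2)

Solve f'(x) = 0:
  f'(x) = (20*x^2 + 12*x - 5)·exp(-2*x^2) and exp(-2*x^2) > 0 for every x, so f'(x) = 0 ⇔ 20*x^2 + 12*x - 5 = 0.
  20*x^2 + 12*x - 5 = 0 has no rational roots; quadratic formula: x = (-12 ± √544)/40.
  ⇒ x = -sqrt(34)/10 - 3/10 ≈ -0.8831, -3/10 + sqrt(34)/10 ≈ 0.2831

f''(x) = 4*(-20*x^3 - 12*x^2 + 15*x + 3)*exp(-2*x^2)
Second-derivative test at each critical point:
  f''(-0.8831) = -4.9026 < 0 → local maximum
  f''(0.2831) = 19.8696 > 0 → local minimum

Critical points: x = -sqrt(34)/10 - 3/10 ≈ -0.8831 (local maximum); x = -3/10 + sqrt(34)/10 ≈ 0.2831 (local minimum)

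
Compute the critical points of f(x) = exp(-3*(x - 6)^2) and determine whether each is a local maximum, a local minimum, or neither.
f'(x) = 6*(6 - x)*exp(-3*(x - 6)^2)

Solve f'(x) = 0:
  f'(x) = (36 - 6*x)·exp(-3*(x - 6)^2) and exp(-3*(x - 6)^2) > 0 for every x, so f'(x) = 0 ⇔ 36 - 6*x = 0.
  Factor: 36 - 6*x = -6*(x - 6) = 0.
  ⇒ x = 6

f''(x) = 6*(6*(x - 6)^2 - 1)*exp(-3*(x - 6)^2)
Second-derivative test at each critical point:
  f''(6) = -6 < 0 → local maximum

Critical points: x = 6 (local maximum)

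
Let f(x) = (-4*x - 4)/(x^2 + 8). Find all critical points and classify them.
f'(x) = 4*(-x^2 + 2*x*(x + 1) - 8)/(x^2 + 8)^2

Solve f'(x) = 0:
  f'(x) = 4*(x - 2)*(x + 4)/(x^2 + 8)^2; the denominator is positive wherever f is defined, so f'(x) = 0 ⇔ 4*x^2 + 8*x - 32 = 0.
  Factor: 4*x^2 + 8*x - 32 = 4*(x - 2)*(x + 4) = 0.
  ⇒ x = -4, 2

f''(x) = 8*(-4*x^2*(x + 1) + (3*x + 1)*(x^2 + 8))/(x^2 + 8)^3
Second-derivative test at each critical point:
  f''(-4) = -1/24 < 0 → local maximum
  f''(2) = 1/6 > 0 → local minimum

Critical points: x = -4 (local maximum); x = 2 (local minimum)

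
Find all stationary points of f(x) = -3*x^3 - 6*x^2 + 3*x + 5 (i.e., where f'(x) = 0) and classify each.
f'(x) = -9*x^2 - 12*x + 3

Solve f'(x) = 0:
  Factor: -9*x^2 - 12*x + 3 = -3*(3*x^2 + 4*x - 1); 3*x^2 + 4*x - 1 = 0 has no rational roots; quadratic formula: x = (-4 ± √28)/6.
  ⇒ x = -sqrt(7)/3 - 2/3 ≈ -1.5486, -2/3 + sqrt(7)/3 ≈ 0.2153

f''(x) = -18*x - 12
Second-derivative test at each critical point:
  f''(-1.5486) = 15.8745 > 0 → local minimum
  f''(0.2153) = -15.8745 < 0 → local maximum

Critical points: x = -sqrt(7)/3 - 2/3 ≈ -1.5486 (local minimum); x = -2/3 + sqrt(7)/3 ≈ 0.2153 (local maximum)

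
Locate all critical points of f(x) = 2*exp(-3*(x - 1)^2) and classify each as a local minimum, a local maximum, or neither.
f'(x) = 12*(1 - x)*exp(-3*(x - 1)^2)

Solve f'(x) = 0:
  f'(x) = (12 - 12*x)·exp(-3*(x - 1)^2) and exp(-3*(x - 1)^2) > 0 for every x, so f'(x) = 0 ⇔ 12 - 12*x = 0.
  Factor: 12 - 12*x = -12*(x - 1) = 0.
  ⇒ x = 1

f''(x) = 12*(6*(x - 1)^2 - 1)*exp(-3*(x - 1)^2)
Second-derivative test at each critical point:
  f''(1) = -12 < 0 → local maximum

Critical points: x = 1 (local maximum)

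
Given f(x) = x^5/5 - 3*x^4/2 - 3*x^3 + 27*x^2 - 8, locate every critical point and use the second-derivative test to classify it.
f'(x) = x*(x^3 - 6*x^2 - 9*x + 54)

Solve f'(x) = 0:
  Factor: x^4 - 6*x^3 - 9*x^2 + 54*x = x*(x - 6)*(x - 3)*(x + 3) = 0.
  ⇒ x = -3, 0, 3, 6

f''(x) = 4*x^3 - 18*x^2 - 18*x + 54
Second-derivative test at each critical point:
  f''(-3) = -162 < 0 → local maximum
  f''(0) = 54 > 0 → local minimum
  f''(3) = -54 < 0 → local maximum
  f''(6) = 162 > 0 → local minimum

Critical points: x = -3 (local maximum); x = 0 (local minimum); x = 3 (local maximum); x = 6 (local minimum)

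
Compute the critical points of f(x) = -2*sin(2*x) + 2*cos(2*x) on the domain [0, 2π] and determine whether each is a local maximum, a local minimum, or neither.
f'(x) = -4*sqrt(2)*sin(2*x + pi/4)

Solve f'(x) = 0 on [0, 2π]:
  f'(x) = 0 ⇔ -2*cos(2*x) = 2*sin(2*x) ⇔ tan(2*x) = -1, i.e. 2*x = arctan(-1) + nπ; keep the solutions lying in [0, 2π].
  ⇒ x = 3*pi/8 ≈ 1.1781, 7*pi/8 ≈ 2.7489, 11*pi/8 ≈ 4.3197, 15*pi/8 ≈ 5.8905

f''(x) = -8*sqrt(2)*cos(2*x + pi/4)
Second-derivative test at each critical point:
  f''(1.1781) = 11.3137 > 0 → local minimum
  f''(2.7489) = -11.3137 < 0 → local maximum
  f''(4.3197) = 11.3137 > 0 → local minimum
  f''(5.8905) = -11.3137 < 0 → local maximum

Critical points: x = 3*pi/8 ≈ 1.1781 (local minimum); x = 7*pi/8 ≈ 2.7489 (local maximum); x = 11*pi/8 ≈ 4.3197 (local minimum); x = 15*pi/8 ≈ 5.8905 (local maximum)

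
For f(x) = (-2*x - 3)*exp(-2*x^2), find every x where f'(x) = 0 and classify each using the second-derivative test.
f'(x) = 2*(2*x*(2*x + 3) - 1)*exp(-2*x^2)

Solve f'(x) = 0:
  f'(x) = (8*x^2 + 12*x - 2)·exp(-2*x^2) and exp(-2*x^2) > 0 for every x, so f'(x) = 0 ⇔ 8*x^2 + 12*x - 2 = 0.
  Factor: 8*x^2 + 12*x - 2 = 2*(4*x^2 + 6*x - 1); 4*x^2 + 6*x - 1 = 0 has no rational roots; quadratic formula: x = (-6 ± √52)/8.
  ⇒ x = -sqrt(13)/4 - 3/4 ≈ -1.6514, -3/4 + sqrt(13)/4 ≈ 0.1514

f''(x) = 4*(-8*x^3 - 12*x^2 + 6*x + 3)*exp(-2*x^2)
Second-derivative test at each critical point:
  f''(-1.6514) = -0.0617 < 0 → local maximum
  f''(0.1514) = 13.7761 > 0 → local minimum

Critical points: x = -sqrt(13)/4 - 3/4 ≈ -1.6514 (local maximum); x = -3/4 + sqrt(13)/4 ≈ 0.1514 (local minimum)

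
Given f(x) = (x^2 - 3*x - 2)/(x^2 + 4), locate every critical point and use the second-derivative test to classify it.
f'(x) = 3*(x^2 + 4*x - 4)/(x^4 + 8*x^2 + 16)

Solve f'(x) = 0:
  f'(x) = 3*(x^2 + 4*x - 4)/(x^2 + 4)^2; the denominator is positive wherever f is defined, so f'(x) = 0 ⇔ 3*x^2 + 12*x - 12 = 0.
  Factor: 3*x^2 + 12*x - 12 = 3*(x^2 + 4*x - 4); x^2 + 4*x - 4 = 0 has no rational roots; quadratic formula: x = (-4 ± √32)/2.
  ⇒ x = -2*sqrt(2) - 2 ≈ -4.8284, -2 + 2*sqrt(2) ≈ 0.8284

f''(x) = 6*(-x^3 - 6*x^2 + 12*x + 8)/(x^6 + 12*x^4 + 48*x^2 + 64)
Second-derivative test at each critical point:
  f''(-4.8284) = -0.0227 < 0 → local maximum
  f''(0.8284) = 0.7727 > 0 → local minimum

Critical points: x = -2*sqrt(2) - 2 ≈ -4.8284 (local maximum); x = -2 + 2*sqrt(2) ≈ 0.8284 (local minimum)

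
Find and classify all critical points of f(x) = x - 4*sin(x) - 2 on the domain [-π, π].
f'(x) = 1 - 4*cos(x)

Solve f'(x) = 0 on [-π, π]:
  f'(x) = 0 ⇔ cos(x) = 1/4, i.e. x = ±arccos(1/4) + 2nπ; keep the solutions lying in [-π, π].
  ⇒ x = -acos(1/4) ≈ -1.3181, acos(1/4) ≈ 1.3181

f''(x) = 4*sin(x)
Second-derivative test at each critical point:
  f''(-1.3181) = -3.8730 < 0 → local maximum
  f''(1.3181) = 3.8730 > 0 → local minimum

Critical points: x = -acos(1/4) ≈ -1.3181 (local maximum); x = acos(1/4) ≈ 1.3181 (local minimum)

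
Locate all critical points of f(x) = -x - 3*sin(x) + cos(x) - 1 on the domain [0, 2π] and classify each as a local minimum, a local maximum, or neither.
f'(x) = -sin(x) - 3*cos(x) - 1

Solve f'(x) = 0 on [0, 2π]:
  f'(x) = 0 ⇔ -sin(x) - 3*cos(x) = 1. Write the left side as R·cos(x + φ) with R = √((-3)² + 1²) = sqrt(10), cos φ = -3*sqrt(10)/10, sin φ = sqrt(10)/10; then cos(x + φ) = sqrt(10)/10. Solve for x and keep the solutions lying in [0, 2π].
  ⇒ x = pi - atan(4/3) ≈ 2.2143, 3*pi/2 ≈ 4.7124

f''(x) = 3*sin(x) - cos(x)
Second-derivative test at each critical point:
  f''(2.2143) = 3 > 0 → local minimum
  f''(4.7124) = -3 < 0 → local maximum

Critical points: x = pi - atan(4/3) ≈ 2.2143 (local minimum); x = 3*pi/2 ≈ 4.7124 (local maximum)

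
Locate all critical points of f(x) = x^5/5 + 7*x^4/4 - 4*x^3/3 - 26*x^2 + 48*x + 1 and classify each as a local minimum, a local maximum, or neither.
f'(x) = x^4 + 7*x^3 - 4*x^2 - 52*x + 48

Solve f'(x) = 0:
  Factor: x^4 + 7*x^3 - 4*x^2 - 52*x + 48 = (x - 2)*(x - 1)*(x + 4)*(x + 6) = 0.
  ⇒ x = -6, -4, 1, 2

f''(x) = 4*x^3 + 21*x^2 - 8*x - 52
Second-derivative test at each critical point:
  f''(-6) = -112 < 0 → local maximum
  f''(-4) = 60 > 0 → local minimum
  f''(1) = -35 < 0 → local maximum
  f''(2) = 48 > 0 → local minimum

Critical points: x = -6 (local maximum); x = -4 (local minimum); x = 1 (local maximum); x = 2 (local minimum)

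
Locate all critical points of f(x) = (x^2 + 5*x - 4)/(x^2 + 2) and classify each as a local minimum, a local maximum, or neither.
f'(x) = (-5*x^2 + 12*x + 10)/(x^4 + 4*x^2 + 4)

Solve f'(x) = 0:
  f'(x) = -(5*x^2 - 12*x - 10)/(x^2 + 2)^2; the denominator is positive wherever f is defined, so f'(x) = 0 ⇔ -5*x^2 + 12*x + 10 = 0.
  5*x^2 - 12*x - 10 = 0 has no rational roots; quadratic formula: x = (12 ± √344)/10.
  ⇒ x = 6/5 - sqrt(86)/5 ≈ -0.6547, 6/5 + sqrt(86)/5 ≈ 3.0547

f''(x) = 2*(5*x^3 - 18*x^2 - 30*x + 12)/(x^6 + 6*x^4 + 12*x^2 + 8)
Second-derivative test at each critical point:
  f''(-0.6547) = 3.1444 > 0 → local minimum
  f''(3.0547) = -0.1444 < 0 → local maximum

Critical points: x = 6/5 - sqrt(86)/5 ≈ -0.6547 (local minimum); x = 6/5 + sqrt(86)/5 ≈ 3.0547 (local maximum)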